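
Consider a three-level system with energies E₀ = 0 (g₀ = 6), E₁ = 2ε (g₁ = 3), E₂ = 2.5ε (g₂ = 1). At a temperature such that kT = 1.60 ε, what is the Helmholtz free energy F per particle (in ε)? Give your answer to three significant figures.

-3.13 ε

Eᵢ/kT = 0, 1.2500, 1.5625.
Z = Σ gᵢe^(−Eᵢ/kT) = 6·e^(−0) + 3·e^(−1.2500) + 1·e^(−1.5625) = 6.0000 + 0.85951 + 0.20961 = 7.0691.
F = −kT ln Z = −1.60 × ln(7.0691) = −1.60 × 1.9557 = -3.13 ε.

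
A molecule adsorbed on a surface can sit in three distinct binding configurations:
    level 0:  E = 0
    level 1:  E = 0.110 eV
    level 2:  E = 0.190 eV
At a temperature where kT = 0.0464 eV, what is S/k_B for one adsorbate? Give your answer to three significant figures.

0.365

Eᵢ/kT = 0, 2.3707, 4.0948.
Z = Σ e^(−Eᵢ/kT) = e^(−0) + e^(−2.3707) + e^(−4.0948) = 1.0000 + 0.093415 + 0.016659 = 1.1101.
⟨E⟩ = Σ EᵢPᵢ = 0.012108 eV.
S/k_B = ln Z + ⟨E⟩/kT = ln(1.1101) + 0.012108/0.0464 = 0.10445 + 0.26095 = 0.365.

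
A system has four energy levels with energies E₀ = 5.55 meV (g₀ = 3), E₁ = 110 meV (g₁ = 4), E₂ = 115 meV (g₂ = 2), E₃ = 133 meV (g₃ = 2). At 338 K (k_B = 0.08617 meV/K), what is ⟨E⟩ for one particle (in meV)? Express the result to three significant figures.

11.8 meV

k_BT = 0.08617 × 338 K = 29.125 meV.
Eᵢ/kT = 0.19056, 3.7768, 3.9485, 4.5665.
Z = Σ gᵢe^(−Eᵢ/kT) = 3·e^(−0.19056) + 4·e^(−3.7768) + 2·e^(−3.9485) + 2·e^(−4.5665) = 2.4795 + 0.091583 + 0.038567 + 0.020789 = 2.6304.
⟨E⟩ = Σ Eᵢ gᵢe^(−Eᵢ/kT) / Z = (5.55·2.4795 + 110·0.091583 + 115·0.038567 + 133·0.020789) / 2.6304 = 11.8 meV.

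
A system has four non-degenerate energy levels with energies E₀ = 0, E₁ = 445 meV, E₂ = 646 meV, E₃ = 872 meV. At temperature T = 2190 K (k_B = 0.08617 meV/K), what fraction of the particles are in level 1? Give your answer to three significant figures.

k_BT = 0.08617 × 2190 K = 188.71 meV.
Eᵢ/kT = 0, 2.3581, 3.4232, 4.6208.
Z = Σ e^(−Eᵢ/kT) = e^(−0) + e^(−2.3581) + e^(−3.4232) + e^(−4.6208) = 1.0000 + 0.094600 + 0.032608 + 0.0098449 = 1.1371.
P₁ = e^(−E₁/kT) / Z = 0.094600/1.1371 = 0.0832.

0.0832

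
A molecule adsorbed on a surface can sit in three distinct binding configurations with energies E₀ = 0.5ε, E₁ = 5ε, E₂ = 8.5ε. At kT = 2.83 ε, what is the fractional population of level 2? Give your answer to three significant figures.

Eᵢ/kT = 0.17668, 1.7668, 3.0035.
Z = Σ e^(−Eᵢ/kT) = e^(−0.17668) + e^(−1.7668) + e^(−3.0035) = 0.83805 + 0.17088 + 0.049613 = 1.0585.
P₂ = e^(−E₂/kT) / Z = 0.049613/1.0585 = 0.0469.

0.0469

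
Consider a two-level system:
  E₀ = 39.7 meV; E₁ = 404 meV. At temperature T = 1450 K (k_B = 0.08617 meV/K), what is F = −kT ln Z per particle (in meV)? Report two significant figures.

33 meV

k_BT = 0.08617 × 1450 K = 124.9 meV.
Eᵢ/kT = 0.3179, 3.235.
Z = Σ e^(−Eᵢ/kT) = e^(−0.3179) + e^(−3.235) = 0.7277 + 0.03936 = 0.7671.
F = −kT ln Z = −124.9 × ln(0.7671) = −124.9 × -0.2651 = 33 meV.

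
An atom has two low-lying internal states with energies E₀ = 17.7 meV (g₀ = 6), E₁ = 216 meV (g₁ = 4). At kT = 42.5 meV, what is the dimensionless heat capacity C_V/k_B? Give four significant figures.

0.1349

Eᵢ/kT = 0.416471, 5.08235.
Z = Σ gᵢe^(−Eᵢ/kT) = 6·e^(−0.416471) + 4·e^(−5.08235) = 3.95622 + 0.0248212 = 3.98104.
⟨E⟩ = 18.9364 meV, ⟨E²⟩ = 602.230 meV².
C_V/k_B = (⟨E²⟩ − ⟨E⟩²)/(kT)² = (602.230 − 358.587)/1806.25 = 0.1349.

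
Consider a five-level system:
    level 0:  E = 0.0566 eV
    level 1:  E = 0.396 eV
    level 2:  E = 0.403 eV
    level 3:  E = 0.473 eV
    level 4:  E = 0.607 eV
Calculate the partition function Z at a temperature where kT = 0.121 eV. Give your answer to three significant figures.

Eᵢ/kT = 0.46777, 3.2727, 3.3306, 3.9091, 5.0165.
Z = Σ e^(−Eᵢ/kT) = e^(−0.46777) + e^(−3.2727) + e^(−3.3306) + e^(−3.9091) + e^(−5.0165) = 0.62640 + 0.037904 + 0.035772 + 0.020059 + 0.0066277 = 0.72676.

Z = 0.727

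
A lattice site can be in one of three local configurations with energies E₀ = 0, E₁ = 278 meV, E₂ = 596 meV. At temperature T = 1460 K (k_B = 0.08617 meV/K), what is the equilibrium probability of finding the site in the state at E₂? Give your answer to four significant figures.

k_BT = 0.08617 × 1460 K = 125.808 meV.
Eᵢ/kT = 0, 2.20972, 4.73738.
Z = Σ e^(−Eᵢ/kT) = e^(−0) + e^(−2.20972) + e^(−4.73738) = 1.00000 + 0.109731 + 0.00876157 = 1.11849.
P₂ = e^(−E₂/kT) / Z = 0.00876157/1.11849 = 0.007833.

0.007833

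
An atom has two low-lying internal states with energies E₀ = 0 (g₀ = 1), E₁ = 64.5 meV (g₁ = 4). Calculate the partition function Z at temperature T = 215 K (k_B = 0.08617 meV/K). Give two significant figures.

k_BT = 0.08617 × 215 K = 18.53 meV.
Eᵢ/kT = 0, 3.481.
Z = Σ gᵢe^(−Eᵢ/kT) = 1·e^(−0) + 4·e^(−3.481) = 1.000 + 0.1231 = 1.123.

Z = 1.1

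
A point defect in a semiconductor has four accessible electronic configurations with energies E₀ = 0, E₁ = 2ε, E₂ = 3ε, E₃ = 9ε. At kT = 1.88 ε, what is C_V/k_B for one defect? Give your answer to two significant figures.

0.49

Eᵢ/kT = 0, 1.064, 1.596, 4.787.
Z = Σ e^(−Eᵢ/kT) = e^(−0) + e^(−1.064) + e^(−1.596) + e^(−4.787) = 1.000 + 0.3451 + 0.2027 + 0.008337 = 1.556.
⟨E⟩ = 0.8826 ε, ⟨E²⟩ = 2.494 ε².
C_V/k_B = (⟨E²⟩ − ⟨E⟩²)/(kT)² = (2.494 − 0.7790)/3.534 = 0.49.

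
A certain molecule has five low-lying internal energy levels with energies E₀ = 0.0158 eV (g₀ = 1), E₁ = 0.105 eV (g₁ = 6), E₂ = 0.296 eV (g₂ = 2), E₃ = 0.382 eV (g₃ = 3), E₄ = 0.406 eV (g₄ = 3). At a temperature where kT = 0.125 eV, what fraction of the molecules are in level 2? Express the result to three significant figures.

0.0478

Eᵢ/kT = 0.12640, 0.84000, 2.3680, 3.0560, 3.2480.
Z = Σ gᵢe^(−Eᵢ/kT) = 1·e^(−0.12640) + 6·e^(−0.84000) + 2·e^(−2.3680) + 3·e^(−3.0560) + 3·e^(−3.2480) = 0.88126 + 2.5903 + 0.18734 + 0.14123 + 0.11656 = 3.9167.
P₂ = g₂ e^(−E₂/kT) / Z = 0.18734/3.9167 = 0.0478.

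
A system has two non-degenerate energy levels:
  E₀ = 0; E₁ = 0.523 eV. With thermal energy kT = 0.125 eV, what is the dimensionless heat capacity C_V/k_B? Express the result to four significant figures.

0.2588

Eᵢ/kT = 0, 4.18400.
Z = Σ e^(−Eᵢ/kT) = e^(−0) + e^(−4.18400) = 1.00000 + 0.0152374 = 1.01524.
⟨E⟩ = 0.00784953 eV, ⟨E²⟩ = 0.00410531 eV².
C_V/k_B = (⟨E²⟩ − ⟨E⟩²)/(kT)² = (0.00410531 − 0.0000616151)/0.0156250 = 0.2588.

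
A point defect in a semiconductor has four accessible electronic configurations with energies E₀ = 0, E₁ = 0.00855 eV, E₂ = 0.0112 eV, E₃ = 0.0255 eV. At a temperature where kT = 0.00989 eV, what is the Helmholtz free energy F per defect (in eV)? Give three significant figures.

-0.00592 eV

Eᵢ/kT = 0, 0.86451, 1.1325, 2.5784.
Z = Σ e^(−Eᵢ/kT) = e^(−0) + e^(−0.86451) + e^(−1.1325) + e^(−2.5784) = 1.0000 + 0.42126 + 0.32223 + 0.075895 = 1.8194.
F = −kT ln Z = −0.00989 × ln(1.8194) = −0.00989 × 0.59851 = -0.00592 eV.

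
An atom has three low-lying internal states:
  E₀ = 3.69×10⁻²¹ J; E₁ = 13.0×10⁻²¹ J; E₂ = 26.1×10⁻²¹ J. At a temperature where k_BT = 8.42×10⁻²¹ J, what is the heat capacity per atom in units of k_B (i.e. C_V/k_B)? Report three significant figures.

Eᵢ/kT = 0.43824, 1.5439, 3.0998.
Z = Σ e^(−Eᵢ/kT) = e^(−0.43824) + e^(−1.5439) + e^(−3.0998) = 0.64517 + 0.21355 + 0.045058 = 0.90378.
⟨E⟩ = 7.0071, ⟨E²⟩ = 83.614.
C_V/k_B = (⟨E²⟩ − ⟨E⟩²)/(kT)² = (83.614 − 49.099)/70.896 = 0.487.

0.487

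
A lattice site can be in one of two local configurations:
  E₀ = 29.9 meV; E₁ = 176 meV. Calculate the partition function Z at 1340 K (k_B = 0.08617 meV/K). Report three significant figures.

Z = 0.990

k_BT = 0.08617 × 1340 K = 115.47 meV.
Eᵢ/kT = 0.25894, 1.5242.
Z = Σ e^(−Eᵢ/kT) = e^(−0.25894) + e^(−1.5242) = 0.77187 + 0.21780 = 0.98967.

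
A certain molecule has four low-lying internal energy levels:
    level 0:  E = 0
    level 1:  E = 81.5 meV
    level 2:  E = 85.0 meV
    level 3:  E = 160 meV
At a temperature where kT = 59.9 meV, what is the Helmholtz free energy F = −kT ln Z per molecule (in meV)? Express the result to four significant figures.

-26.93 meV

Eᵢ/kT = 0, 1.36060, 1.41903, 2.67112.
Z = Σ e^(−Eᵢ/kT) = e^(−0) + e^(−1.36060) + e^(−1.41903) + e^(−2.67112) = 1.00000 + 0.256507 + 0.241949 + 0.0691747 = 1.56763.
F = −kT ln Z = −59.9 × ln(1.56763) = −59.9 × 0.449565 = -26.93 meV.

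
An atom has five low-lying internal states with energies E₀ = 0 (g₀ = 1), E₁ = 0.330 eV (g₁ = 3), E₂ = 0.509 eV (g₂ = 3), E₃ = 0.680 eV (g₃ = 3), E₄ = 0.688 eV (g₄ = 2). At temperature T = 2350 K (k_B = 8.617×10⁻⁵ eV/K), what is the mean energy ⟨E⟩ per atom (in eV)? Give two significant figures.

k_BT = 8.617×10⁻⁵ × 2350 K = 0.2025 eV.
Eᵢ/kT = 0, 1.630, 2.514, 3.358, 3.398.
Z = Σ gᵢe^(−Eᵢ/kT) = 1·e^(−0) + 3·e^(−1.630) + 3·e^(−2.514) + 3·e^(−3.358) + 2·e^(−3.398) = 1.000 + 0.5878 + 0.2428 + 0.1044 + 0.06688 = 2.002.
⟨E⟩ = Σ Eᵢ gᵢe^(−Eᵢ/kT) / Z = (0·1.000 + 0.330·0.5878 + 0.509·0.2428 + 0.680·0.1044 + 0.688·0.06688) / 2.002 = 0.22 eV.

0.22 eV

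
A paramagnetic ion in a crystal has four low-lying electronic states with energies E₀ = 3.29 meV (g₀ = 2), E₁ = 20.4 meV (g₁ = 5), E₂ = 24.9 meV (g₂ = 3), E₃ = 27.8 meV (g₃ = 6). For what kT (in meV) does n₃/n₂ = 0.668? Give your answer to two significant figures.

2.6 meV

n₃/n₂ = (g₃/g₂) exp[−(E₃−E₂)/kT] = 0.668.
⇒ (E₃−E₂)/kT = ln((6/3)/0.668) = ln(2.994) = 1.097.
kT = 2.9 meV / 1.097 = 2.6 meV.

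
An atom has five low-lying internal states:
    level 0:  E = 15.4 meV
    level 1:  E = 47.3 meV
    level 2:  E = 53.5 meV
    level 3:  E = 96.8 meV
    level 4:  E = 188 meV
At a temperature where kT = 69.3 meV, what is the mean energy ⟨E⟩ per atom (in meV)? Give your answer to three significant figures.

46.8 meV

Eᵢ/kT = 0.22222, 0.68254, 0.77201, 1.3968, 2.7128.
Z = Σ e^(−Eᵢ/kT) = e^(−0.22222) + e^(−0.68254) + e^(−0.77201) + e^(−1.3968) + e^(−2.7128) = 0.80074 + 0.50533 + 0.46208 + 0.24739 + 0.066351 = 2.0819.
⟨E⟩ = Σ Eᵢ e^(−Eᵢ/kT) / Z = (15.4·0.80074 + 47.3·0.50533 + 53.5·0.46208 + 96.8·0.24739 + 188·0.066351) / 2.0819 = 46.8 meV.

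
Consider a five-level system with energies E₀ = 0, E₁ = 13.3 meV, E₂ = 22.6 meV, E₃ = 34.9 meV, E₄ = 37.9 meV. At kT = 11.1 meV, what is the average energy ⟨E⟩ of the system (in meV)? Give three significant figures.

6.44 meV

Eᵢ/kT = 0, 1.1982, 2.0360, 3.1441, 3.4144.
Z = Σ e^(−Eᵢ/kT) = e^(−0) + e^(−1.1982) + e^(−2.0360) + e^(−3.1441) + e^(−3.4144) = 1.0000 + 0.30174 + 0.13055 + 0.043106 + 0.032896 = 1.5083.
⟨E⟩ = Σ Eᵢ e^(−Eᵢ/kT) / Z = (0·1.0000 + 13.3·0.30174 + 22.6·0.13055 + 34.9·0.043106 + 37.9·0.032896) / 1.5083 = 6.44 meV.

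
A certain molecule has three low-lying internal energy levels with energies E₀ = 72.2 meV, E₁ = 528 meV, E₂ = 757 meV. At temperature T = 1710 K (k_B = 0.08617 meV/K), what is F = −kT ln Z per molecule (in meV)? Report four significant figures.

64.32 meV

k_BT = 0.08617 × 1710 K = 147.351 meV.
Eᵢ/kT = 0.489986, 3.58328, 5.13739.
Z = Σ e^(−Eᵢ/kT) = e^(−0.489986) + e^(−3.58328) + e^(−5.13739) = 0.612635 + 0.0277844 + 0.00587300 = 0.646292.
F = −kT ln Z = −147.351 × ln(0.646292) = −147.351 × -0.436504 = 64.32 meV.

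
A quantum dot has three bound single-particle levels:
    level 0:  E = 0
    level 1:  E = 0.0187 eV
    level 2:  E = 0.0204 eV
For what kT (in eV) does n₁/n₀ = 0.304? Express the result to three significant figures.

n₁/n₀ = exp[−(E₁−E₀)/kT] = 0.304.
⇒ (E₁−E₀)/kT = ln(1/0.304) = ln(3.2895) = 1.1907.
kT = 0.0187 eV / 1.1907 = 0.0157 eV.

0.0157 eV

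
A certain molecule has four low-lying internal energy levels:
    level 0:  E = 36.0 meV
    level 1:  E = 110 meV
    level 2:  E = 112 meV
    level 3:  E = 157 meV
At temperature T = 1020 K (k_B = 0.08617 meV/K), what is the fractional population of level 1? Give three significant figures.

k_BT = 0.08617 × 1020 K = 87.893 meV.
Eᵢ/kT = 0.40959, 1.2515, 1.2743, 1.7863.
Z = Σ e^(−Eᵢ/kT) = e^(−0.40959) + e^(−1.2515) + e^(−1.2743) + e^(−1.7863) = 0.66392 + 0.28608 + 0.27963 + 0.16758 = 1.3972.
P₁ = e^(−E₁/kT) / Z = 0.28608/1.3972 = 0.205.

0.205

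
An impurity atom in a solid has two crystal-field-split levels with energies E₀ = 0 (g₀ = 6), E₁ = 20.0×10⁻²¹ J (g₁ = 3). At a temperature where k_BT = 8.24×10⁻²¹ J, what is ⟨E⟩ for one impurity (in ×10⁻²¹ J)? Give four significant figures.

Eᵢ/kT = 0, 2.42718.
Z = Σ gᵢe^(−Eᵢ/kT) = 6·e^(−0) + 3·e^(−2.42718) = 6.00000 + 0.264856 = 6.26486.
⟨E⟩ = Σ Eᵢ gᵢe^(−Eᵢ/kT) / Z = (0·6.00000 + 20.0·0.264856) / 6.26486 = 0.8455 ×10⁻²¹ J.

0.8455 ×10⁻²¹ J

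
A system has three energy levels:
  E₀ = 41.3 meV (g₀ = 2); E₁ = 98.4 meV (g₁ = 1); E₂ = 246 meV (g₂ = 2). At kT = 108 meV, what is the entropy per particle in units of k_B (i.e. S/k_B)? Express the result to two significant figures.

Eᵢ/kT = 0.3824, 0.9111, 2.278.
Z = Σ gᵢe^(−Eᵢ/kT) = 2·e^(−0.3824) + 1·e^(−0.9111) + 2·e^(−2.278) = 1.364 + 0.4021 + 0.2050 = 1.971.
⟨E⟩ = Σ EᵢPᵢ = 74.24 meV.
S/k_B = ln Z + ⟨E⟩/kT = ln(1.971) + 74.24/108 = 0.6785 + 0.6874 = 1.4.

1.4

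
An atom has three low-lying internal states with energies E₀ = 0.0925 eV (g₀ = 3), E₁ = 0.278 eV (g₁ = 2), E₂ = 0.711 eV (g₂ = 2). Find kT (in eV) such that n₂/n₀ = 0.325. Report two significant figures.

n₂/n₀ = (g₂/g₀) exp[−(E₂−E₀)/kT] = 0.325.
⇒ (E₂−E₀)/kT = ln((2/3)/0.325) = ln(2.051) = 0.7183.
kT = 0.6185 eV / 0.7183 = 0.86 eV.

0.86 eV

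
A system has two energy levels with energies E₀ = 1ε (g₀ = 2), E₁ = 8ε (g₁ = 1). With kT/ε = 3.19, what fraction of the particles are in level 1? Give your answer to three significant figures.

Eᵢ/kT = 0.31348, 2.5078.
Z = Σ gᵢe^(−Eᵢ/kT) = 2·e^(−0.31348) + 1·e^(−2.5078) = 1.4618 + 0.081447 = 1.5432.
P₁ = g₁ e^(−E₁/kT) / Z = 0.081447/1.5432 = 0.0528.

0.0528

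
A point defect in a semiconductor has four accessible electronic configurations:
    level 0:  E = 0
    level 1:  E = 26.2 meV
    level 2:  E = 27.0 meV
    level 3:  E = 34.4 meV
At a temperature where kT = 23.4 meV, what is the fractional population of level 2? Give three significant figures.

Eᵢ/kT = 0, 1.1197, 1.1538, 1.4701.
Z = Σ e^(−Eᵢ/kT) = e^(−0) + e^(−1.1197) + e^(−1.1538) + e^(−1.4701) = 1.0000 + 0.32638 + 0.31544 + 0.22990 = 1.8717.
P₂ = e^(−E₂/kT) / Z = 0.31544/1.8717 = 0.169.

0.169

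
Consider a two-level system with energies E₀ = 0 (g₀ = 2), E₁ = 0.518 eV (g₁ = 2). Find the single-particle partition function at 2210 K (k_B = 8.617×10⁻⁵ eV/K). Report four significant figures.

k_BT = 8.617×10⁻⁵ × 2210 K = 0.190436 eV.
Eᵢ/kT = 0, 2.72007.
Z = Σ gᵢe^(−Eᵢ/kT) = 2·e^(−0) + 2·e^(−2.72007) = 2.00000 + 0.131740 = 2.13174.

Z = 2.132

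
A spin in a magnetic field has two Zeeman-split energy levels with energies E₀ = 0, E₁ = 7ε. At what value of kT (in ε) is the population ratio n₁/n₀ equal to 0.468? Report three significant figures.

9.22 ε

n₁/n₀ = exp[−(E₁−E₀)/kT] = 0.468.
⇒ (E₁−E₀)/kT = ln(1/0.468) = ln(2.1368) = 0.75931.
kT = 7ε / 0.75931 = 9.22 ε.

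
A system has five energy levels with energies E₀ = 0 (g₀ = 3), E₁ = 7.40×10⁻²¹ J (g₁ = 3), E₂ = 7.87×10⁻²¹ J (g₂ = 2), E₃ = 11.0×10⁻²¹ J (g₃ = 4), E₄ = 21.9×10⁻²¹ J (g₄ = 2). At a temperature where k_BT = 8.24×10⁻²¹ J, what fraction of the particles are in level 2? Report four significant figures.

0.1244

Eᵢ/kT = 0, 0.898058, 0.955097, 1.33495, 2.65777.
Z = Σ gᵢe^(−Eᵢ/kT) = 3·e^(−0) + 3·e^(−0.898058) + 2·e^(−0.955097) + 4·e^(−1.33495) + 2·e^(−2.65777) = 3.00000 + 1.22208 + 0.769550 + 1.05269 + 0.140209 = 6.18453.
P₂ = g₂ e^(−E₂/kT) / Z = 0.769550/6.18453 = 0.1244.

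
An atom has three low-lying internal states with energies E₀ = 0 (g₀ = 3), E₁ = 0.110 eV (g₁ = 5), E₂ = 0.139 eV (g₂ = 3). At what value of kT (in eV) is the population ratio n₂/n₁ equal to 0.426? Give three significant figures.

n₂/n₁ = (g₂/g₁) exp[−(E₂−E₁)/kT] = 0.426.
⇒ (E₂−E₁)/kT = ln((3/5)/0.426) = ln(1.4085) = 0.34253.
kT = 0.029 eV / 0.34253 = 0.0847 eV.

0.0847 eV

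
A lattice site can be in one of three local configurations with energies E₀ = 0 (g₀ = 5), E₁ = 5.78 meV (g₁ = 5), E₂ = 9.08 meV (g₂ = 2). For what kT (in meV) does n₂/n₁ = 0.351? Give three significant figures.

n₂/n₁ = (g₂/g₁) exp[−(E₂−E₁)/kT] = 0.351.
⇒ (E₂−E₁)/kT = ln((2/5)/0.351) = ln(1.1396) = 0.13068.
kT = 3.30 meV / 0.13068 = 25.3 meV.

25.3 meV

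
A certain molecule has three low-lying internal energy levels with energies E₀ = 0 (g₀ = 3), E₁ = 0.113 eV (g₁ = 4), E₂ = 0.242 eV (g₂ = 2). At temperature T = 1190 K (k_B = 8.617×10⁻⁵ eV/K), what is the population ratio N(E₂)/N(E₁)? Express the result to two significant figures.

0.14

k_BT = 8.617×10⁻⁵ × 1190 K = 0.1025 eV.
n₂/n₁ = (g₂/g₁) exp[−(E₂−E₁)/kT] = (2/4) × exp(−(0.129 eV)/(0.1025 eV)) = (2/4) × exp(-1.259) = 0.14.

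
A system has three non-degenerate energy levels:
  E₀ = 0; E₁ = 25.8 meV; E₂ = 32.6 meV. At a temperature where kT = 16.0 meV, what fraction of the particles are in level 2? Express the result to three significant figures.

Eᵢ/kT = 0, 1.6125, 2.0375.
Z = Σ e^(−Eᵢ/kT) = e^(−0) + e^(−1.6125) + e^(−2.0375) = 1.0000 + 0.19939 + 0.13035 = 1.3297.
P₂ = e^(−E₂/kT) / Z = 0.13035/1.3297 = 0.0980.

0.0980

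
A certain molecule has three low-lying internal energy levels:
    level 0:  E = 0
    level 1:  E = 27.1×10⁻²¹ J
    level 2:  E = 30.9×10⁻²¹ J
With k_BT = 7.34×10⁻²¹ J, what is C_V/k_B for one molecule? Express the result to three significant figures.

Eᵢ/kT = 0, 3.6921, 4.2098.
Z = Σ e^(−Eᵢ/kT) = e^(−0) + e^(−3.6921) + e^(−4.2098) = 1.0000 + 0.024920 + 0.014849 = 1.0398.
⟨E⟩ = 1.0908, ⟨E²⟩ = 31.236.
C_V/k_B = (⟨E²⟩ − ⟨E⟩²)/(kT)² = (31.236 − 1.1898)/53.876 = 0.558.

0.558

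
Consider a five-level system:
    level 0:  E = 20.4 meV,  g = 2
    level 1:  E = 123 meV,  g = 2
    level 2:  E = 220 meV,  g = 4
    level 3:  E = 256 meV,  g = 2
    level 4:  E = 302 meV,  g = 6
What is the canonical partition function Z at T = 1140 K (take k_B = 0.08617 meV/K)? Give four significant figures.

k_BT = 0.08617 × 1140 K = 98.2338 meV.
Eᵢ/kT = 0.207668, 1.25211, 2.23956, 2.60603, 3.07430.
Z = Σ gᵢe^(−Eᵢ/kT) = 2·e^(−0.207668) + 2·e^(−1.25211) + 4·e^(−2.23956) + 2·e^(−2.60603) + 6·e^(−3.07430) = 1.62495 + 0.571802 + 0.426021 + 0.147654 + 0.277332 = 3.04776.

Z = 3.048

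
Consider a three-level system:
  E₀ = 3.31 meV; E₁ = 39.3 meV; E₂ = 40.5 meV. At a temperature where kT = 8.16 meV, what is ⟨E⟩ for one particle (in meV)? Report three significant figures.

4.12 meV

Eᵢ/kT = 0.40564, 4.8162, 4.9632.
Z = Σ e^(−Eᵢ/kT) = e^(−0.40564) + e^(−4.8162) + e^(−4.9632) = 0.66655 + 0.0080975 + 0.0069905 = 0.68164.
⟨E⟩ = Σ Eᵢ e^(−Eᵢ/kT) / Z = (3.31·0.66655 + 39.3·0.0080975 + 40.5·0.0069905) / 0.68164 = 4.12 meV.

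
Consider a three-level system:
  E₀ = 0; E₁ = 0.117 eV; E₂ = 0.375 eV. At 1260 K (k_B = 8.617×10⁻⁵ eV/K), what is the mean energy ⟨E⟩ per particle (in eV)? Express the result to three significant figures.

k_BT = 8.617×10⁻⁵ × 1260 K = 0.10857 eV.
Eᵢ/kT = 0, 1.0776, 3.4540.
Z = Σ e^(−Eᵢ/kT) = e^(−0) + e^(−1.0776) + e^(−3.4540) = 1.0000 + 0.34041 + 0.031619 = 1.3720.
⟨E⟩ = Σ Eᵢ e^(−Eᵢ/kT) / Z = (0·1.0000 + 0.117·0.34041 + 0.375·0.031619) / 1.3720 = 0.0377 eV.

0.0377 eV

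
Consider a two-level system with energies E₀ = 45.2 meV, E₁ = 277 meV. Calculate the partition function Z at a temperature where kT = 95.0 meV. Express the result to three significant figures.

Z = 0.676

Eᵢ/kT = 0.47579, 2.9158.
Z = Σ e^(−Eᵢ/kT) = e^(−0.47579) + e^(−2.9158) = 0.62139 + 0.054161 = 0.67555.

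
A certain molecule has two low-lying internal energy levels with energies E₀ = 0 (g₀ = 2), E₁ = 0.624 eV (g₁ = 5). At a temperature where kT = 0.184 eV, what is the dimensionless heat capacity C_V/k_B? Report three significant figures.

0.823

Eᵢ/kT = 0, 3.3913.
Z = Σ gᵢe^(−Eᵢ/kT) = 2·e^(−0) + 5·e^(−3.3913) = 2.0000 + 0.16832 = 2.1683.
⟨E⟩ = 0.048440 eV, ⟨E²⟩ = 0.030226 eV².
C_V/k_B = (⟨E²⟩ − ⟨E⟩²)/(kT)² = (0.030226 − 0.0023464)/0.033856 = 0.823.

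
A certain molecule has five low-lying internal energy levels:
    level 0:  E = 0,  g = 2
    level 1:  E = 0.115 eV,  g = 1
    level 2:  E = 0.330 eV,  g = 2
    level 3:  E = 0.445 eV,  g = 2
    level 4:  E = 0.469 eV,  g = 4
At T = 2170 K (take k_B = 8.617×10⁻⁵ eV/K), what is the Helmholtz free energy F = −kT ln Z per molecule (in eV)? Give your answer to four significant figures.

k_BT = 8.617×10⁻⁵ × 2170 K = 0.186989 eV.
Eᵢ/kT = 0, 0.615009, 1.76481, 2.37982, 2.50817.
Z = Σ gᵢe^(−Eᵢ/kT) = 2·e^(−0) + 1·e^(−0.615009) + 2·e^(−1.76481) + 2·e^(−2.37982) + 4·e^(−2.50817) = 2.00000 + 0.540636 + 0.342439 + 0.185134 + 0.325668 = 3.39388.
F = −kT ln Z = −0.186989 × ln(3.39388) = −0.186989 × 1.22197 = -0.2285 eV.

-0.2285 eV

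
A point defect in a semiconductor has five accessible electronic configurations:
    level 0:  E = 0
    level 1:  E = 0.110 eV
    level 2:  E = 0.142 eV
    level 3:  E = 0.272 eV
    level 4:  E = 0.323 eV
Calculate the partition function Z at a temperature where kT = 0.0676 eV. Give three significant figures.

Z = 1.35

Eᵢ/kT = 0, 1.6272, 2.1006, 4.0237, 4.7781.
Z = Σ e^(−Eᵢ/kT) = e^(−0) + e^(−1.6272) + e^(−2.1006) + e^(−4.0237) + e^(−4.7781) = 1.0000 + 0.19648 + 0.12238 + 0.017887 + 0.0084120 = 1.3452.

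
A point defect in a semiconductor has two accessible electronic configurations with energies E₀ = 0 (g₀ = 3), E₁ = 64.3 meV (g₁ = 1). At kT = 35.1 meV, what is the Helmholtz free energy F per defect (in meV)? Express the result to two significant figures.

Eᵢ/kT = 0, 1.832.
Z = Σ gᵢe^(−Eᵢ/kT) = 3·e^(−0) + 1·e^(−1.832) = 3.000 + 0.1601 = 3.160.
F = −kT ln Z = −35.1 × ln(3.160) = −35.1 × 1.151 = -40 meV.

-40 meV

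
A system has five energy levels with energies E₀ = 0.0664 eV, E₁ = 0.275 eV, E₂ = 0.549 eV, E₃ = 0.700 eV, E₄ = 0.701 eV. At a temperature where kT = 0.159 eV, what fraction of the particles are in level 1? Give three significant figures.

0.199

Eᵢ/kT = 0.41761, 1.7296, 3.4528, 4.4025, 4.4088.
Z = Σ e^(−Eᵢ/kT) = e^(−0.41761) + e^(−1.7296) + e^(−3.4528) + e^(−4.4025) + e^(−4.4088) = 0.65862 + 0.17736 + 0.031657 + 0.012247 + 0.012170 = 0.89205.
P₁ = e^(−E₁/kT) / Z = 0.17736/0.89205 = 0.199.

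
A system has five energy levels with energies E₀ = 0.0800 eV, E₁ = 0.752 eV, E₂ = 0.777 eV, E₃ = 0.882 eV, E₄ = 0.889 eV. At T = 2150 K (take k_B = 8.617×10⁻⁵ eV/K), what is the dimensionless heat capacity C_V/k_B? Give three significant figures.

k_BT = 8.617×10⁻⁵ × 2150 K = 0.18527 eV.
Eᵢ/kT = 0.43180, 4.0589, 4.1939, 4.7606, 4.7984.
Z = Σ e^(−Eᵢ/kT) = e^(−0.43180) + e^(−4.0589) + e^(−4.1939) + e^(−4.7606) + e^(−4.7984) = 0.64934 + 0.017268 + 0.015087 + 0.0085605 + 0.0082429 = 0.69850.
⟨E⟩ = 0.13104 eV, ⟨E²⟩ = 0.051830 eV².
C_V/k_B = (⟨E²⟩ − ⟨E⟩²)/(kT)² = (0.051830 − 0.017171)/0.034325 = 1.01.

1.01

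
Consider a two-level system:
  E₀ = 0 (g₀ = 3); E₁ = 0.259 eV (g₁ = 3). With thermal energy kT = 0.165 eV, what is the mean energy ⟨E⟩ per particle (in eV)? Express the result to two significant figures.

Eᵢ/kT = 0, 1.570.
Z = Σ gᵢe^(−Eᵢ/kT) = 3·e^(−0) + 3·e^(−1.570) = 3.000 + 0.6241 = 3.624.
⟨E⟩ = Σ Eᵢ gᵢe^(−Eᵢ/kT) / Z = (0·3.000 + 0.259·0.6241) / 3.624 = 0.045 eV.

0.045 eV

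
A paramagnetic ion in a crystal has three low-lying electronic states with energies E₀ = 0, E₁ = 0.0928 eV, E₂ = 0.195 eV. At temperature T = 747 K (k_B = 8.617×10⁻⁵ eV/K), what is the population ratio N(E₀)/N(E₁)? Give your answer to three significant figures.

4.23

k_BT = 8.617×10⁻⁵ × 747 K = 0.064369 eV.
n₀/n₁ = exp[−(E₀−E₁)/kT] = exp(−(-0.0928 eV)/(0.064369 eV)) = exp(1.4417) = 4.23.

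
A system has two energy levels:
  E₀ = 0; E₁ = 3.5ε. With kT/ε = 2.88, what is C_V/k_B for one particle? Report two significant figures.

Eᵢ/kT = 0, 1.215.
Z = Σ e^(−Eᵢ/kT) = e^(−0) + e^(−1.215) = 1.000 + 0.2967 = 1.297.
⟨E⟩ = 0.8007 ε, ⟨E²⟩ = 2.802 ε².
C_V/k_B = (⟨E²⟩ − ⟨E⟩²)/(kT)² = (2.802 − 0.6411)/8.294 = 0.26.

0.26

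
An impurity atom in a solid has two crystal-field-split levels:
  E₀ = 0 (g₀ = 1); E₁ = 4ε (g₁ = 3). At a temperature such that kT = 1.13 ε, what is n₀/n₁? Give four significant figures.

n₀/n₁ = (g₀/g₁) exp[−(E₀−E₁)/kT] = (1/3) × exp(−(-4ε)/(1.13ε)) = (1/3) × exp(3.53982) = 11.49.

11.49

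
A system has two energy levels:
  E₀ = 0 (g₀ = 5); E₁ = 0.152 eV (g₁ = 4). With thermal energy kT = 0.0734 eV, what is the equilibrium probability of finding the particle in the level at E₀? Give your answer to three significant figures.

0.908

Eᵢ/kT = 0, 2.0708.
Z = Σ gᵢe^(−Eᵢ/kT) = 5·e^(−0) + 4·e^(−2.0708) = 5.0000 + 0.50434 = 5.5043.
P₀ = g₀ e^(−E₀/kT) / Z = 5.0000/5.5043 = 0.908.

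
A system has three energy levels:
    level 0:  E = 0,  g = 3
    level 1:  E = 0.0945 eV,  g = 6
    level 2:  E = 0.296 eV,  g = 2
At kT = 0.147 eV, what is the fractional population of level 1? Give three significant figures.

0.491

Eᵢ/kT = 0, 0.64286, 2.0136.
Z = Σ gᵢe^(−Eᵢ/kT) = 3·e^(−0) + 6·e^(−0.64286) + 2·e^(−2.0136) = 3.0000 + 3.1547 + 0.26701 = 6.4217.
P₁ = g₁ e^(−E₁/kT) / Z = 3.1547/6.4217 = 0.491.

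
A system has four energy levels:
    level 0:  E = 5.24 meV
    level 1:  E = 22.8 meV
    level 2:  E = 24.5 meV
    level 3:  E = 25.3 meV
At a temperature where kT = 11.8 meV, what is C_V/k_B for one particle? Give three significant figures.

0.603

Eᵢ/kT = 0.44407, 1.9322, 2.0763, 2.1441.
Z = Σ e^(−Eᵢ/kT) = e^(−0.44407) + e^(−1.9322) + e^(−2.0763) + e^(−2.1441) = 0.64142 + 0.14483 + 0.12539 + 0.11717 = 1.0288.
⟨E⟩ = 12.344 meV, ⟨E²⟩ = 236.36 meV².
C_V/k_B = (⟨E²⟩ − ⟨E⟩²)/(kT)² = (236.36 − 152.37)/139.24 = 0.603.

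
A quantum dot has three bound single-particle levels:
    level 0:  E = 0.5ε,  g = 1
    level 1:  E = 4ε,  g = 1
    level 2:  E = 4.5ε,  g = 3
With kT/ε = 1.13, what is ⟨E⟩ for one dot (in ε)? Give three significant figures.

Eᵢ/kT = 0.44248, 3.5398, 3.9823.
Z = Σ gᵢe^(−Eᵢ/kT) = 1·e^(−0.44248) + 1·e^(−3.5398) + 3·e^(−3.9823) = 0.64244 + 0.029019 + 0.055928 = 0.72739.
⟨E⟩ = Σ Eᵢ gᵢe^(−Eᵢ/kT) / Z = (0.5·0.64244 + 4·0.029019 + 4.5·0.055928) / 0.72739 = 0.947 ε.

0.947 ε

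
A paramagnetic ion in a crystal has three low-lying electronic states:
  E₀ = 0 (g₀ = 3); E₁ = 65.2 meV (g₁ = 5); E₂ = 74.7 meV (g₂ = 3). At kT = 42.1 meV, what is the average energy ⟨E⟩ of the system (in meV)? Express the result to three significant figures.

23.5 meV

Eᵢ/kT = 0, 1.5487, 1.7743.
Z = Σ gᵢe^(−Eᵢ/kT) = 3·e^(−0) + 5·e^(−1.5487) + 3·e^(−1.7743) = 3.0000 + 1.0626 + 0.50881 = 4.5714.
⟨E⟩ = Σ Eᵢ gᵢe^(−Eᵢ/kT) / Z = (0·3.0000 + 65.2·1.0626 + 74.7·0.50881) / 4.5714 = 23.5 meV.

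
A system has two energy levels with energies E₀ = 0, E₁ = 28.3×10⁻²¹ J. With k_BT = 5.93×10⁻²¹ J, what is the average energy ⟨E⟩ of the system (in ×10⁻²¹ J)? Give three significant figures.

0.237 ×10⁻²¹ J

Eᵢ/kT = 0, 4.7723.
Z = Σ e^(−Eᵢ/kT) = e^(−0) + e^(−4.7723) = 1.0000 + 0.0084609 = 1.0085.
⟨E⟩ = Σ Eᵢ e^(−Eᵢ/kT) / Z = (0·1.0000 + 28.3·0.0084609) / 1.0085 = 0.237 ×10⁻²¹ J.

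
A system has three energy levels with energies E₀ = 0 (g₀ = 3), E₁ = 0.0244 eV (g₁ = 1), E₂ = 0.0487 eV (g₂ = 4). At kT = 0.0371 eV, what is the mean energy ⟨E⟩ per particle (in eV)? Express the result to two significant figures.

Eᵢ/kT = 0, 0.6577, 1.313.
Z = Σ gᵢe^(−Eᵢ/kT) = 3·e^(−0) + 1·e^(−0.6577) + 4·e^(−1.313) = 3.000 + 0.5180 + 1.076 = 4.594.
⟨E⟩ = Σ Eᵢ gᵢe^(−Eᵢ/kT) / Z = (0·3.000 + 0.0244·0.5180 + 0.0487·1.076) / 4.594 = 0.014 eV.

0.014 eV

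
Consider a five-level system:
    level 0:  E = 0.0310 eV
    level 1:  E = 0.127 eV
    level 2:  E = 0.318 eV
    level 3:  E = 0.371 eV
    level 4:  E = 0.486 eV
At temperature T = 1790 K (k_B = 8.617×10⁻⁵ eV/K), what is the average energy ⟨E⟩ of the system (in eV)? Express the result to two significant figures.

0.12 eV

k_BT = 8.617×10⁻⁵ × 1790 K = 0.1542 eV.
Eᵢ/kT = 0.2010, 0.8236, 2.062, 2.406, 3.152.
Z = Σ e^(−Eᵢ/kT) = e^(−0.2010) + e^(−0.8236) + e^(−2.062) + e^(−2.406) + e^(−3.152) = 0.8179 + 0.4388 + 0.1272 + 0.09018 + 0.04277 = 1.517.
⟨E⟩ = Σ Eᵢ e^(−Eᵢ/kT) / Z = (0.0310·0.8179 + 0.127·0.4388 + 0.318·0.1272 + 0.371·0.09018 + 0.486·0.04277) / 1.517 = 0.12 eV.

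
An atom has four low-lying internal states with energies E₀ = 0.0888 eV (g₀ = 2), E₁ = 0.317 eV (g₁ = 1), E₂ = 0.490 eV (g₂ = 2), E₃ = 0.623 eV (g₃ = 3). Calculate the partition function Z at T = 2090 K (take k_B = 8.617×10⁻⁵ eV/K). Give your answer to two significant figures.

Z = 1.6

k_BT = 8.617×10⁻⁵ × 2090 K = 0.1801 eV.
Eᵢ/kT = 0.4931, 1.760, 2.721, 3.459.
Z = Σ gᵢe^(−Eᵢ/kT) = 2·e^(−0.4931) + 1·e^(−1.760) + 2·e^(−2.721) + 3·e^(−3.459) = 1.221 + 0.1720 + 0.1316 + 0.09438 = 1.619.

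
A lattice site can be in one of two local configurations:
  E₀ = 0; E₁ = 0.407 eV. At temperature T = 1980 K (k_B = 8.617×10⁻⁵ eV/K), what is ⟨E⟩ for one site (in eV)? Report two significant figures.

0.034 eV

k_BT = 8.617×10⁻⁵ × 1980 K = 0.1706 eV.
Eᵢ/kT = 0, 2.386.
Z = Σ e^(−Eᵢ/kT) = e^(−0) + e^(−2.386) = 1.000 + 0.09200 = 1.092.
⟨E⟩ = Σ Eᵢ e^(−Eᵢ/kT) / Z = (0·1.000 + 0.407·0.09200) / 1.092 = 0.034 eV.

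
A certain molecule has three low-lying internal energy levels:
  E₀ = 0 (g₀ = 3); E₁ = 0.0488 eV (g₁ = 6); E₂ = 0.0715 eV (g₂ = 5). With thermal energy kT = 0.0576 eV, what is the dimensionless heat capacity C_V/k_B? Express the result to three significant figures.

Eᵢ/kT = 0, 0.84722, 1.2413.
Z = Σ gᵢe^(−Eᵢ/kT) = 3·e^(−0) + 6·e^(−0.84722) + 5·e^(−1.2413) = 3.0000 + 2.5716 + 1.4450 = 7.0166.
⟨E⟩ = 0.032610 eV, ⟨E²⟩ = 0.0019256 eV².
C_V/k_B = (⟨E²⟩ − ⟨E⟩²)/(kT)² = (0.0019256 − 0.0010634)/0.0033178 = 0.260.

0.260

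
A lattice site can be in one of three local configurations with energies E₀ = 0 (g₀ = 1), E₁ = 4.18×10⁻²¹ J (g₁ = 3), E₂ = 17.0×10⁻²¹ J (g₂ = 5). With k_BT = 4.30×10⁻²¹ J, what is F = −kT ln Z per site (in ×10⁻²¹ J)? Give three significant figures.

Eᵢ/kT = 0, 0.97209, 3.9535.
Z = Σ gᵢe^(−Eᵢ/kT) = 1·e^(−0) + 3·e^(−0.97209) + 5·e^(−3.9535) = 1.0000 + 1.1349 + 0.095937 = 2.2308.
F = −kT ln Z = −4.30 × ln(2.2308) = −4.30 × 0.80236 = -3.45 ×10⁻²¹ J.

-3.45 ×10⁻²¹ J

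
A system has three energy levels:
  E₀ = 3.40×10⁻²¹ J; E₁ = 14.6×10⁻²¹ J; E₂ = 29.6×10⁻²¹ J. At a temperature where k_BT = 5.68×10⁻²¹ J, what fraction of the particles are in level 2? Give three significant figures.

Eᵢ/kT = 0.59859, 2.5704, 5.2113.
Z = Σ e^(−Eᵢ/kT) = e^(−0.59859) + e^(−2.5704) + e^(−5.2113) = 0.54959 + 0.076505 + 0.0054546 = 0.63155.
P₂ = e^(−E₂/kT) / Z = 0.0054546/0.63155 = 0.00864.

0.00864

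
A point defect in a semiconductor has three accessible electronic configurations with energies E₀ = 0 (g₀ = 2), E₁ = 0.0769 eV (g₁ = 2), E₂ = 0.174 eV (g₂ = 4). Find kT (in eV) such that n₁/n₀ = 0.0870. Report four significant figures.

0.03149 eV

n₁/n₀ = (g₁/g₀) exp[−(E₁−E₀)/kT] = 0.0870.
⇒ (E₁−E₀)/kT = ln((2/2)/0.0870) = ln(11.4943) = 2.44185.
kT = 0.0769 eV / 2.44185 = 0.03149 eV.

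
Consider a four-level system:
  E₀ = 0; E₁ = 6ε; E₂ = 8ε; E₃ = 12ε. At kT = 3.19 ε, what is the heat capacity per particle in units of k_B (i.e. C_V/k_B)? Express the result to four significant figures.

Eᵢ/kT = 0, 1.88088, 2.50784, 3.76176.
Z = Σ e^(−Eᵢ/kT) = e^(−0) + e^(−1.88088) + e^(−2.50784) + e^(−3.76176) = 1.00000 + 0.152456 + 0.0814440 + 0.0232428 = 1.25714.
⟨E⟩ = 1.46778 ε, ⟨E²⟩ = 11.1744 ε².
C_V/k_B = (⟨E²⟩ − ⟨E⟩²)/(kT)² = (11.1744 − 2.15438)/10.1761 = 0.8864.

0.8864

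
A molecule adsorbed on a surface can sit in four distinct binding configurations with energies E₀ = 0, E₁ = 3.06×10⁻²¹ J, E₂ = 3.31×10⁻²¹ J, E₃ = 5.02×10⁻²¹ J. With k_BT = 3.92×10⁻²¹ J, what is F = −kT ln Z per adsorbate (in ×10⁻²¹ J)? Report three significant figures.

-3.03 ×10⁻²¹ J

Eᵢ/kT = 0, 0.78061, 0.84439, 1.2806.
Z = Σ e^(−Eᵢ/kT) = e^(−0) + e^(−0.78061) + e^(−0.84439) + e^(−1.2806) = 1.0000 + 0.45813 + 0.42982 + 0.27787 = 2.1658.
F = −kT ln Z = −3.92 × ln(2.1658) = −3.92 × 0.77279 = -3.03 ×10⁻²¹ J.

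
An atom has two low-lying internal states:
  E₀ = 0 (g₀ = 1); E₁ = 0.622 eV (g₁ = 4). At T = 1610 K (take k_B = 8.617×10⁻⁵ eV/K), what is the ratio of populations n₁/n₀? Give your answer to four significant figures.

k_BT = 8.617×10⁻⁵ × 1610 K = 0.138734 eV.
n₁/n₀ = (g₁/g₀) exp[−(E₁−E₀)/kT] = (4/1) × exp(−(0.622 eV)/(0.138734 eV)) = (4/1) × exp(-4.48340) = 0.04518.

0.04518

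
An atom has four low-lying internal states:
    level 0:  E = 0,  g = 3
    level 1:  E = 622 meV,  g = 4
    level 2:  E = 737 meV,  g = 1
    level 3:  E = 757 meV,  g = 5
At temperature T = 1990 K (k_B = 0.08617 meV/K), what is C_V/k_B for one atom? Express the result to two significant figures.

0.84

k_BT = 0.08617 × 1990 K = 171.5 meV.
Eᵢ/kT = 0, 3.627, 4.297, 4.414.
Z = Σ gᵢe^(−Eᵢ/kT) = 3·e^(−0) + 4·e^(−3.627) + 1·e^(−4.297) + 5·e^(−4.414) = 3.000 + 0.1064 + 0.01361 + 0.06053 = 3.181.
⟨E⟩ = 38.36 meV, ⟨E²⟩ = 26170 meV².
C_V/k_B = (⟨E²⟩ − ⟨E⟩²)/(kT)² = (26170 − 1471)/29410 = 0.84.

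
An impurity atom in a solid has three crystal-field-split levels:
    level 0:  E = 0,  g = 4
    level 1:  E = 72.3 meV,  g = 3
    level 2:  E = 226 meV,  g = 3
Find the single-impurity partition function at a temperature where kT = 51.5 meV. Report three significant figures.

Z = 4.77

Eᵢ/kT = 0, 1.4039, 4.3883.
Z = Σ gᵢe^(−Eᵢ/kT) = 4·e^(−0) + 3·e^(−1.4039) + 3·e^(−4.3883) = 4.0000 + 0.73691 + 0.037265 = 4.7742.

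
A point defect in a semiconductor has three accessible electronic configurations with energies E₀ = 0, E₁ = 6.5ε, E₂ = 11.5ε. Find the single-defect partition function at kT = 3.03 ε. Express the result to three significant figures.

Z = 1.14

Eᵢ/kT = 0, 2.1452, 3.7954.
Z = Σ e^(−Eᵢ/kT) = e^(−0) + e^(−2.1452) + e^(−3.7954) = 1.0000 + 0.11704 + 0.022474 = 1.1395.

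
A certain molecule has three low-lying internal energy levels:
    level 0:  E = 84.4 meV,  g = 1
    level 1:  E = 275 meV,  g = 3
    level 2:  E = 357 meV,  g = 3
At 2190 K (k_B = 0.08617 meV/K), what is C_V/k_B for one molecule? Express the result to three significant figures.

k_BT = 0.08617 × 2190 K = 188.71 meV.
Eᵢ/kT = 0.44725, 1.4573, 1.8918.
Z = Σ gᵢe^(−Eᵢ/kT) = 1·e^(−0.44725) + 3·e^(−1.4573) + 3·e^(−1.8918) = 0.63938 + 0.69859 + 0.45240 = 1.7904.
⟨E⟩ = 227.65 meV, ⟨E²⟩ = 64256 meV².
C_V/k_B = (⟨E²⟩ − ⟨E⟩²)/(kT)² = (64256 − 51825)/35611 = 0.349.

0.349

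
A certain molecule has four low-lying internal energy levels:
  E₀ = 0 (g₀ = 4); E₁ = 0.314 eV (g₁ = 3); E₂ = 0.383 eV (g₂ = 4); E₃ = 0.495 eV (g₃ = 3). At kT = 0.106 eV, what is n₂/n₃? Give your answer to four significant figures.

3.835

n₂/n₃ = (g₂/g₃) exp[−(E₂−E₃)/kT] = (4/3) × exp(−(-0.112 eV)/(0.106 eV)) = (4/3) × exp(1.05660) = 3.835.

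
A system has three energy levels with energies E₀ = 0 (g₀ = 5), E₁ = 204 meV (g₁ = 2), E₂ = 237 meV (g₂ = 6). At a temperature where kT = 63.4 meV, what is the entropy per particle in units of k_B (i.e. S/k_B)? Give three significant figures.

1.80

Eᵢ/kT = 0, 3.2177, 3.7382.
Z = Σ gᵢe^(−Eᵢ/kT) = 5·e^(−0) + 2·e^(−3.2177) + 6·e^(−3.7382) = 5.0000 + 0.080094 + 0.14278 = 5.2229.
⟨E⟩ = Σ EᵢPᵢ = 9.6073 meV.
S/k_B = ln Z + ⟨E⟩/kT = ln(5.2229) + 9.6073/63.4 = 1.6531 + 0.15153 = 1.80.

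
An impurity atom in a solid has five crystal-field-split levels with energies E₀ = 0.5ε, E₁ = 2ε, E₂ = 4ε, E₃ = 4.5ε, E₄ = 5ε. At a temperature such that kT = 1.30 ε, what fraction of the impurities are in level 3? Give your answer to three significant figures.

Eᵢ/kT = 0.38462, 1.5385, 3.0769, 3.4615, 3.8462.
Z = Σ e^(−Eᵢ/kT) = e^(−0.38462) + e^(−1.5385) + e^(−3.0769) + e^(−3.4615) + e^(−3.8462) = 0.68071 + 0.21470 + 0.046102 + 0.031383 + 0.021361 = 0.99426.
P₃ = e^(−E₃/kT) / Z = 0.031383/0.99426 = 0.0316.

0.0316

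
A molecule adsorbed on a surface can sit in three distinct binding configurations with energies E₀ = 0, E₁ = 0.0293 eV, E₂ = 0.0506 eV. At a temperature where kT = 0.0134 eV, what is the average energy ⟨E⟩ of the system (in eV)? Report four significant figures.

0.003920 eV

Eᵢ/kT = 0, 2.18657, 3.77612.
Z = Σ e^(−Eᵢ/kT) = e^(−0) + e^(−2.18657) + e^(−3.77612) = 1.00000 + 0.112301 + 0.0229114 = 1.13521.
⟨E⟩ = Σ Eᵢ e^(−Eᵢ/kT) / Z = (0·1.00000 + 0.0293·0.112301 + 0.0506·0.0229114) / 1.13521 = 0.003920 eV.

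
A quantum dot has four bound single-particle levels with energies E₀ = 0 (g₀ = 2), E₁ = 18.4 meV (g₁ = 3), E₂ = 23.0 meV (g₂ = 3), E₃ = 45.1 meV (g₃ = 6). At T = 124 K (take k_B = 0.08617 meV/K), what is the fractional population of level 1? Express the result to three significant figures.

k_BT = 0.08617 × 124 K = 10.685 meV.
Eᵢ/kT = 0, 1.7220, 2.1526, 4.2209.
Z = Σ gᵢe^(−Eᵢ/kT) = 2·e^(−0) + 3·e^(−1.7220) + 3·e^(−2.1526) + 6·e^(−4.2209) = 2.0000 + 0.53613 + 0.34855 + 0.088113 = 2.9728.
P₁ = g₁ e^(−E₁/kT) / Z = 0.53613/2.9728 = 0.180.

0.180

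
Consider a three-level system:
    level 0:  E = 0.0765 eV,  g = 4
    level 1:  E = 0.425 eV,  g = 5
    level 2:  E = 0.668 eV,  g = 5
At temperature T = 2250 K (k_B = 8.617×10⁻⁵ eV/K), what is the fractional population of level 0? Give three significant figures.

k_BT = 8.617×10⁻⁵ × 2250 K = 0.19388 eV.
Eᵢ/kT = 0.39457, 2.1921, 3.4454.
Z = Σ gᵢe^(−Eᵢ/kT) = 4·e^(−0.39457) + 5·e^(−2.1921) + 5·e^(−3.4454) = 2.6959 + 0.55841 + 0.15946 = 3.4138.
P₀ = g₀ e^(−E₀/kT) / Z = 2.6959/3.4138 = 0.790.

0.790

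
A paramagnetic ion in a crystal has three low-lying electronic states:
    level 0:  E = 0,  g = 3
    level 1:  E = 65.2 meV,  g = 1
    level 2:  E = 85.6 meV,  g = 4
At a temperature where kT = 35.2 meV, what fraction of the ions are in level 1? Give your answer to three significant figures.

0.0447

Eᵢ/kT = 0, 1.8523, 2.4318.
Z = Σ gᵢe^(−Eᵢ/kT) = 3·e^(−0) + 1·e^(−1.8523) + 4·e^(−2.4318) = 3.0000 + 0.15688 + 0.35151 = 3.5084.
P₁ = g₁ e^(−E₁/kT) / Z = 0.15688/3.5084 = 0.0447.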